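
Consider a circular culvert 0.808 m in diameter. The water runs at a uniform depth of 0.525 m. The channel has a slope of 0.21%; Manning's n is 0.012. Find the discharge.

For a circular section of diameter D = 0.808 m at depth y = 0.525 m, the central angle is θ = 2 arccos(1 − 2y/D) = 3.75 rad. Then A = (D²/8)(θ − sin θ) = 0.3527 m² and P = Dθ/2 = 1.515 m.
Hydraulic radius R = A/P = 0.3527/1.515 = 0.2328 m.
Manning's equation: Q = (1/n) A R^(2/3) S^(1/2) = (1/0.012) × 0.3527 × 0.2328^(2/3) × 0.0021^(1/2) = 0.51 m³/s.

Q = 0.51 m³/s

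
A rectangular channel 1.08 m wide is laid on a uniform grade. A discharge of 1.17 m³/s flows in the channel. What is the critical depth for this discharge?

y_c = 0.493 m

For a rectangular channel, critical depth y_c = (q²/g)^(1/3) where q = Q/b = 1.17/1.08 = 1.083 m²/s.
So y_c = (1.083²/9.81)^(1/3) = 0.493 m.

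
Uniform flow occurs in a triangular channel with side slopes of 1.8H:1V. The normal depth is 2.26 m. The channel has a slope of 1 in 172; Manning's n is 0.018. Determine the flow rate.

Q = 38.6 m³/s

For a triangular section with side slope z = 1.8: A = zy² = 1.8×2.26² = 9.194 m²; P = 2y√(1+z²) = 2×2.26×2.059 = 9.307 m.
Hydraulic radius R = A/P = 9.194/9.307 = 0.9878 m.
Manning's equation: Q = (1/n) A R^(2/3) S^(1/2) = (1/0.018) × 9.194 × 0.9878^(2/3) × 0.005814^(1/2) = 38.6 m³/s.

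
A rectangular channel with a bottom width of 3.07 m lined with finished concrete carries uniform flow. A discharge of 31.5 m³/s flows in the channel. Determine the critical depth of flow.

For a rectangular channel, critical depth y_c = (q²/g)^(1/3) where q = Q/b = 31.5/3.07 = 10.26 m²/s.
So y_c = (10.26²/9.81)^(1/3) = 2.21 m.

y_c = 2.21 m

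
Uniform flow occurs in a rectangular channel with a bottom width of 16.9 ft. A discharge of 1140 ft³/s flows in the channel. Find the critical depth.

y_c = 5.21 ft

For a rectangular channel, critical depth y_c = (q²/g)^(1/3) where q = Q/b = 1140/16.9 = 67.46 ft²/s.
So y_c = (67.46²/32.2)^(1/3) = 5.21 ft.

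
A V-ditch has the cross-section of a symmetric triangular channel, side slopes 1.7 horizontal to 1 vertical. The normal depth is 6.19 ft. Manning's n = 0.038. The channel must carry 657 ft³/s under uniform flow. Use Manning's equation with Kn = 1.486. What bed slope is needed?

S = 0.018

For a triangular section with side slope z = 1.7: A = zy² = 1.7×6.19² = 65.14 ft²; P = 2y√(1+z²) = 2×6.19×1.972 = 24.42 ft.
Hydraulic radius R = A/P = 65.14/24.42 = 2.668 ft.
From Manning's equation, S = [nQ / (1.486 A R^(2/3))]² = [0.038 × 657 / (1.486 × 65.14 × 2.668^(2/3))]² = 0.018.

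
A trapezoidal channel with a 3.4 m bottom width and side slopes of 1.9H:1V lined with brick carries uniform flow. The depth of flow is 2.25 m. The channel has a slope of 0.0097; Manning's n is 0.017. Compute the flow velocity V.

V = 6.98 m/s

With bottom width b = 3.4 m and side slope z = 1.9: A = (b + zy)y = (3.4 + 1.9×2.25)×2.25 = 17.27 m²; P = b + 2y√(1+z²) = 3.4 + 2×2.25×2.147 = 13.06 m.
Hydraulic radius R = A/P = 17.27/13.06 = 1.322 m.
From Manning's equation, V = (1/n) R^(2/3) S^(1/2) = (1/0.017) × 1.322^(2/3) × 0.0097^(1/2) = 6.98 m/s.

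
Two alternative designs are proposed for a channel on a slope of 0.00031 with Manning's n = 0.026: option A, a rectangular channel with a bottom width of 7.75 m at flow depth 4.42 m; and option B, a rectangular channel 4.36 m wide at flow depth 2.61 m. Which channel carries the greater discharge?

channel A

Channel A: Flow area A = b·y = 7.75 × 4.42 = 34.26 m². Wetted perimeter P = b + 2y = 7.75 + 2×4.42 = 16.59 m. Hydraulic radius R = A/P = 34.26/16.59 = 2.065 m. Q_A = (1/0.026)·34.26·2.065^(2/3)·√0.00031 = 37.61 m³/s.
Channel B: Flow area A = b·y = 4.36 × 2.61 = 11.38 m². Wetted perimeter P = b + 2y = 4.36 + 2×2.61 = 9.58 m. Hydraulic radius R = A/P = 11.38/9.58 = 1.188 m. Q_B = (1/0.026)·11.38·1.188^(2/3)·√0.00031 = 8.643 m³/s.
Q_A = 37.61 m³/s vs Q_B = 8.643 m³/s, so channel A carries more.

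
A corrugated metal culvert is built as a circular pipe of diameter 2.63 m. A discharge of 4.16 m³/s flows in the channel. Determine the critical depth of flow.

y_c = 0.898 m

At critical depth, Q² T / (g A³) = 1, i.e. A³/T = Q²/g = 4.16²/9.81 = 1.764.
Trying y = 0.7 m: A³/T = 0.6712 — low.
Trying y = 1.12 m: A³/T = 4.124 — high.
Trying y = 0.898 m: A³/T = 1.763 — matches.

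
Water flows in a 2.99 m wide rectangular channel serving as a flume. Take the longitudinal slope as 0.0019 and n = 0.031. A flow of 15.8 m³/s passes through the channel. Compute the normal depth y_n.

Manning's equation rearranged: A R^(2/3) = nQ / (1·√S) = 0.031 × 15.8 / (√0.0019) = 11.24.
Trying y = 3.93 m: A R^(2/3) = 12.39 — high.
Trying y = 2.73 m: A R^(2/3) = 7.977 — low.
Trying y = 3.62 m: A R^(2/3) = 11.24 — matches.

y_n = 3.62 m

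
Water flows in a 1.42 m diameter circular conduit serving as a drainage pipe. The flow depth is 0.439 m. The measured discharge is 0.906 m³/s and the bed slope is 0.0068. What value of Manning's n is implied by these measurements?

n = 0.015

For a circular section of diameter D = 1.42 m at depth y = 0.439 m, the central angle is θ = 2 arccos(1 − 2y/D) = 2.358 rad. Then A = (D²/8)(θ − sin θ) = 0.4166 m² and P = Dθ/2 = 1.674 m.
Hydraulic radius R = A/P = 0.4166/1.674 = 0.2488 m.
Rearranging Manning's equation: n = (1/Q) A R^(2/3) S^(1/2) = (1/0.906) × 0.4166 × 0.2488^(2/3) × √0.0068 = 0.015.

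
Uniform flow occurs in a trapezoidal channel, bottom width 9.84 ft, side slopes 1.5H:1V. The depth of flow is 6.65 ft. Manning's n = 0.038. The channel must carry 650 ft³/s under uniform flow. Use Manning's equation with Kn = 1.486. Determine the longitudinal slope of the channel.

S = 0.0026

With bottom width b = 9.84 ft and side slope z = 1.5: A = (b + zy)y = (9.84 + 1.5×6.65)×6.65 = 131.8 ft²; P = b + 2y√(1+z²) = 9.84 + 2×6.65×1.803 = 33.82 ft.
Hydraulic radius R = A/P = 131.8/33.82 = 3.897 ft.
From Manning's equation, S = [nQ / (1.486 A R^(2/3))]² = [0.038 × 650 / (1.486 × 131.8 × 3.897^(2/3))]² = 0.0026.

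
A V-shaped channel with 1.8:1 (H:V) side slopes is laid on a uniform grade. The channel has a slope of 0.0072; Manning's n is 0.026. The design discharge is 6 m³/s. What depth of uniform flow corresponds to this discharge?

Manning's equation rearranged: A R^(2/3) = nQ / (1·√S) = 0.026 × 6 / (√0.0072) = 1.838.
At y = 0.96 m: A R^(2/3) = 0.9298 — too small.
At y = 1.24 m: A R^(2/3) = 1.84 — ≈ 1.838.

y_n = 1.24 m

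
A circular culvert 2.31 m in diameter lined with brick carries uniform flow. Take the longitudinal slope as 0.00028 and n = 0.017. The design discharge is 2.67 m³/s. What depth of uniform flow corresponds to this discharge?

y_n = 1.77 m

Manning's equation rearranged: A R^(2/3) = nQ / (1·√S) = 0.017 × 2.67 / (√0.00028) = 2.713.
At y = 1.97 m: A R^(2/3) = 3.002 — over.
At y = 1.48 m: A R^(2/3) = 2.153 — short.
At y = 1.77 m: A R^(2/3) = 2.715 — close enough.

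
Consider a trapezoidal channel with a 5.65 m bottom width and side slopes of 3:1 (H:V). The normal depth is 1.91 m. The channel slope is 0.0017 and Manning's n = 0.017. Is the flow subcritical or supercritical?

With bottom width b = 5.65 m and side slope z = 3: A = (b + zy)y = (5.65 + 3×1.91)×1.91 = 21.74 m²; P = b + 2y√(1+z²) = 5.65 + 2×1.91×3.162 = 17.73 m.
Hydraulic radius R = A/P = 21.74/17.73 = 1.226 m.
V = (1/n) R^(2/3) √S = (1/0.017) × 1.226^(2/3) × √0.0017 = 2.778 m/s. Hydraulic depth D_h = A/T = 21.74/17.11 = 1.27 m.
Froude number Fr = V/√(g·D_h) = 2.778/√(9.81×1.27) = 0.787, which is less than 1, so the flow is subcritical.

subcritical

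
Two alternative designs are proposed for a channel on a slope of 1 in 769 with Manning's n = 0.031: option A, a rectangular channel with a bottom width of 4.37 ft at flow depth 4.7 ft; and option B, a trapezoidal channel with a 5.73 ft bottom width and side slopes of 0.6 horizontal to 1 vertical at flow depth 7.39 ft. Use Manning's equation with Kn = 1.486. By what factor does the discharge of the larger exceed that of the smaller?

6.17

Channel A: Flow area A = b·y = 4.37 × 4.7 = 20.54 ft². Wetted perimeter P = b + 2y = 4.37 + 2×4.7 = 13.77 ft. Hydraulic radius R = A/P = 20.54/13.77 = 1.492 ft. Q_A = (1.486/0.031)·20.54·1.492^(2/3)·√0.0013 = 46.35 ft³/s.
Channel B: With bottom width b = 5.73 ft and side slope z = 0.6: A = (b + zy)y = (5.73 + 0.6×7.39)×7.39 = 75.11 ft²; P = b + 2y√(1+z²) = 5.73 + 2×7.39×1.166 = 22.97 ft. Hydraulic radius R = A/P = 75.11/22.97 = 3.271 ft. Q_B = (1.486/0.031)·75.11·3.271^(2/3)·√0.0013 = 286.1 ft³/s.
The larger discharge is 286.1 ft³/s and the smaller is 46.35 ft³/s; the ratio is 6.17.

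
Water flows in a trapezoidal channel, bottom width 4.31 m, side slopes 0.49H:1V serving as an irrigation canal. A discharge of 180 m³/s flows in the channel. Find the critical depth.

y_c = 4.67 m

At critical depth, Q² T / (g A³) = 1, i.e. A³/T = Q²/g = 180²/9.81 = 3303.
Trying y = 3.67 m: A³/T = 1425 — too small.
Trying y = 5.8 m: A³/T = 7142 — too large.
Trying y = 4.67 m: A³/T = 3292 — close enough.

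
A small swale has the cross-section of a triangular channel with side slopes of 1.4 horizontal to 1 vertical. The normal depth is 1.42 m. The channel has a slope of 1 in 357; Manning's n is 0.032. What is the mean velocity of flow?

For a triangular section with side slope z = 1.4: A = zy² = 1.4×1.42² = 2.823 m²; P = 2y√(1+z²) = 2×1.42×1.72 = 4.886 m.
Hydraulic radius R = A/P = 2.823/4.886 = 0.5778 m.
From Manning's equation, V = (1/n) R^(2/3) S^(1/2) = (1/0.032) × 0.5778^(2/3) × 0.002801^(1/2) = 1.15 m/s.

V = 1.15 m/s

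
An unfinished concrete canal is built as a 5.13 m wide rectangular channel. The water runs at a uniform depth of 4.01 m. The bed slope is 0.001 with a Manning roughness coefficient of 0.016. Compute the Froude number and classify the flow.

Flow area A = b·y = 5.13 × 4.01 = 20.57 m². Wetted perimeter P = b + 2y = 5.13 + 2×4.01 = 13.15 m.
Hydraulic radius R = A/P = 20.57/13.15 = 1.564 m.
V = (1/n) R^(2/3) √S = (1/0.016) × 1.564^(2/3) × √0.001 = 2.663 m/s. Hydraulic depth D_h = A/T = 20.57/5.13 = 4.01 m.
Froude number Fr = V/√(g·D_h) = 2.663/√(9.81×4.01) = 0.425, which is less than 1, so the flow is subcritical.

subcritical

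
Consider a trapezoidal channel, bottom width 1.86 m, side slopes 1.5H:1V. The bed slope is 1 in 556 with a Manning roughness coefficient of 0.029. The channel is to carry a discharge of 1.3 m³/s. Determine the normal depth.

Manning's equation rearranged: A R^(2/3) = nQ / (1·√S) = 0.029 × 1.3 / (√0.001799) = 0.889.
At y = 0.701 m: A R^(2/3) = 1.225 — over.
At y = 0.425 m: A R^(2/3) = 0.4892 — short.
At y = 0.59 m: A R^(2/3) = 0.8883 — ≈ 0.889.

y_n = 0.59 m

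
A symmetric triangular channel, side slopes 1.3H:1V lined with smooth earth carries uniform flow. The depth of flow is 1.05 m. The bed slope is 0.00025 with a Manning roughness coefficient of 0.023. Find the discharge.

For a triangular section with side slope z = 1.3: A = zy² = 1.3×1.05² = 1.433 m²; P = 2y√(1+z²) = 2×1.05×1.64 = 3.444 m.
Hydraulic radius R = A/P = 1.433/3.444 = 0.4161 m.
Manning's equation: Q = (1/n) A R^(2/3) S^(1/2) = (1/0.023) × 1.433 × 0.4161^(2/3) × 0.00025^(1/2) = 0.549 m³/s.

Q = 0.549 m³/s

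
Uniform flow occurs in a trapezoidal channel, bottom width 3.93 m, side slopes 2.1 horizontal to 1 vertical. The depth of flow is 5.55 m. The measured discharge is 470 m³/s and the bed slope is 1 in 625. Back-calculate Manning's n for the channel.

With bottom width b = 3.93 m and side slope z = 2.1: A = (b + zy)y = (3.93 + 2.1×5.55)×5.55 = 86.5 m²; P = b + 2y√(1+z²) = 3.93 + 2×5.55×2.326 = 29.75 m.
Hydraulic radius R = A/P = 86.5/29.75 = 2.908 m.
Rearranging Manning's equation: n = (1/Q) A R^(2/3) S^(1/2) = (1/470) × 86.5 × 2.908^(2/3) × √0.0016 = 0.015.

n = 0.015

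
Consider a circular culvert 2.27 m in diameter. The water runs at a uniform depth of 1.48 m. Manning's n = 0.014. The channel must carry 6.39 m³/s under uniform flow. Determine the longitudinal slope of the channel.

For a circular section of diameter D = 2.27 m at depth y = 1.48 m, the central angle is θ = 2 arccos(1 − 2y/D) = 3.759 rad. Then A = (D²/8)(θ − sin θ) = 2.794 m² and P = Dθ/2 = 4.267 m.
Hydraulic radius R = A/P = 2.794/4.267 = 0.6549 m.
From Manning's equation, S = [nQ / (1 A R^(2/3))]² = [0.014 × 6.39 / (1 × 2.794 × 0.6549^(2/3))]² = 0.0018.

S = 0.0018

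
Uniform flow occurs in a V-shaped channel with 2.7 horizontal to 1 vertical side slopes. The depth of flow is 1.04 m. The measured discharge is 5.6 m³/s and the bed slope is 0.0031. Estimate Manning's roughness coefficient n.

n = 0.018

For a triangular section with side slope z = 2.7: A = zy² = 2.7×1.04² = 2.92 m²; P = 2y√(1+z²) = 2×1.04×2.879 = 5.989 m.
Hydraulic radius R = A/P = 2.92/5.989 = 0.4876 m.
Rearranging Manning's equation: n = (1/Q) A R^(2/3) S^(1/2) = (1/5.6) × 2.92 × 0.4876^(2/3) × √0.0031 = 0.018.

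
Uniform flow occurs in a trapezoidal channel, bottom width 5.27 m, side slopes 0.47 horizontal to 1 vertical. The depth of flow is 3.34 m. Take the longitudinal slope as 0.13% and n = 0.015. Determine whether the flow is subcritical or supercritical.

subcritical

With bottom width b = 5.27 m and side slope z = 0.47: A = (b + zy)y = (5.27 + 0.47×3.34)×3.34 = 22.84 m²; P = b + 2y√(1+z²) = 5.27 + 2×3.34×1.105 = 12.65 m.
Hydraulic radius R = A/P = 22.84/12.65 = 1.806 m.
V = (1/n) R^(2/3) √S = (1/0.015) × 1.806^(2/3) × √0.0013 = 3.564 m/s. Hydraulic depth D_h = A/T = 22.84/8.41 = 2.717 m.
Froude number Fr = V/√(g·D_h) = 3.564/√(9.81×2.717) = 0.69, which is less than 1, so the flow is subcritical.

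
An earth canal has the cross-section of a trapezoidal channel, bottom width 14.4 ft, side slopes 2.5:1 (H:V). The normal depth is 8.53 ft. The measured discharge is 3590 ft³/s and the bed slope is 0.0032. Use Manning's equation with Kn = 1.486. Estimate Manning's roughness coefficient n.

With bottom width b = 14.4 ft and side slope z = 2.5: A = (b + zy)y = (14.4 + 2.5×8.53)×8.53 = 304.7 ft²; P = b + 2y√(1+z²) = 14.4 + 2×8.53×2.693 = 60.34 ft.
Hydraulic radius R = A/P = 304.7/60.34 = 5.051 ft.
Rearranging Manning's equation: n = (1.486/Q) A R^(2/3) S^(1/2) = (1.486/3590) × 304.7 × 5.051^(2/3) × √0.0032 = 0.021.

n = 0.021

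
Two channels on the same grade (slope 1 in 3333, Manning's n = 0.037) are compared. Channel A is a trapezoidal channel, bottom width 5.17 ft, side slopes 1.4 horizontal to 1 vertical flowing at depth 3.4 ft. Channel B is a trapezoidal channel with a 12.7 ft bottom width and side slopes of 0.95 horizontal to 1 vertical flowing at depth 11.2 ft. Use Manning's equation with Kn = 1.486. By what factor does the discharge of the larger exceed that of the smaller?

16.1

Channel A: With bottom width b = 5.17 ft and side slope z = 1.4: A = (b + zy)y = (5.17 + 1.4×3.4)×3.4 = 33.76 ft²; P = b + 2y√(1+z²) = 5.17 + 2×3.4×1.72 = 16.87 ft. Hydraulic radius R = A/P = 33.76/16.87 = 2.001 ft. Q_A = (1.486/0.037)·33.76·2.001^(2/3)·√0.0003 = 37.3 ft³/s.
Channel B: With bottom width b = 12.7 ft and side slope z = 0.95: A = (b + zy)y = (12.7 + 0.95×11.2)×11.2 = 261.4 ft²; P = b + 2y√(1+z²) = 12.7 + 2×11.2×1.379 = 43.6 ft. Hydraulic radius R = A/P = 261.4/43.6 = 5.996 ft. Q_B = (1.486/0.037)·261.4·5.996^(2/3)·√0.0003 = 600.2 ft³/s.
The larger discharge is 600.2 ft³/s and the smaller is 37.3 ft³/s; the ratio is 16.1.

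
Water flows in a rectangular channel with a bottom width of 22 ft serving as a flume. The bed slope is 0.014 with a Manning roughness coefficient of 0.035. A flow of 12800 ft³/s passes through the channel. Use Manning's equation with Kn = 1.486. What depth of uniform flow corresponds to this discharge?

y_n = 29 ft

Manning's equation rearranged: A R^(2/3) = nQ / (1.486·√S) = 0.035 × 12800 / (1.486 × √0.014) = 2548.
Trying y = 35.2 ft: A R^(2/3) = 3195 — over.
Trying y = 26.1 ft: A R^(2/3) = 2246 — short.
Trying y = 29 ft: A R^(2/3) = 2547 — ≈ 2548.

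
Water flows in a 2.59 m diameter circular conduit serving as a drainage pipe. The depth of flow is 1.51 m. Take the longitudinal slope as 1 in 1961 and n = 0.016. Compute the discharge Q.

For a circular section of diameter D = 2.59 m at depth y = 1.51 m, the central angle is θ = 2 arccos(1 − 2y/D) = 3.475 rad. Then A = (D²/8)(θ − sin θ) = 3.189 m² and P = Dθ/2 = 4.5 m.
Hydraulic radius R = A/P = 3.189/4.5 = 0.7085 m.
Manning's equation: Q = (1/n) A R^(2/3) S^(1/2) = (1/0.016) × 3.189 × 0.7085^(2/3) × 0.0005099^(1/2) = 3.58 m³/s.

Q = 3.58 m³/s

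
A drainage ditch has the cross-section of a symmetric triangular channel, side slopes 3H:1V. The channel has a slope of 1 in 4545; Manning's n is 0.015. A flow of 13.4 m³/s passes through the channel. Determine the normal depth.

Manning's equation rearranged: A R^(2/3) = nQ / (1·√S) = 0.015 × 13.4 / (√0.00022) = 13.55.
Try y = 2.41 m: A R^(2/3) = 19.05 — over.
Try y = 1.51 m: A R^(2/3) = 5.476 — short.
Try y = 2.12 m: A R^(2/3) = 13.53 — matches.

y_n = 2.12 m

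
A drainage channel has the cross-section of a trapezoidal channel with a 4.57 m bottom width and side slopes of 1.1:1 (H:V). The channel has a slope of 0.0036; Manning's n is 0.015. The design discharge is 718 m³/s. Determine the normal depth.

y_n = 6.76 m

Manning's equation rearranged: A R^(2/3) = nQ / (1·√S) = 0.015 × 718 / (√0.0036) = 179.5.
At y = 5.97 m: A R^(2/3) = 137.6 — short.
At y = 8.06 m: A R^(2/3) = 263.5 — over.
At y = 6.76 m: A R^(2/3) = 179.5 — ≈ 179.5.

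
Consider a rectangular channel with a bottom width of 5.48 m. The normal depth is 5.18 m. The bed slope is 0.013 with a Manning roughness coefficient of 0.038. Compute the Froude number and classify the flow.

subcritical

Flow area A = b·y = 5.48 × 5.18 = 28.39 m². Wetted perimeter P = b + 2y = 5.48 + 2×5.18 = 15.84 m.
Hydraulic radius R = A/P = 28.39/15.84 = 1.792 m.
V = (1/n) R^(2/3) √S = (1/0.038) × 1.792^(2/3) × √0.013 = 4.427 m/s. Hydraulic depth D_h = A/T = 28.39/5.48 = 5.18 m.
Froude number Fr = V/√(g·D_h) = 4.427/√(9.81×5.18) = 0.621, which is less than 1, so the flow is subcritical.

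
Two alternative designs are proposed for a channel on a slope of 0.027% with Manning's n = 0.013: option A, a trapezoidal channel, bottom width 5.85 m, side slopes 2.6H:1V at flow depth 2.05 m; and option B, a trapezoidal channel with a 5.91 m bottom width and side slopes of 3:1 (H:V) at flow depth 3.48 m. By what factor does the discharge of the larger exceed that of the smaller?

3.3

Channel A: With bottom width b = 5.85 m and side slope z = 2.6: A = (b + zy)y = (5.85 + 2.6×2.05)×2.05 = 22.92 m²; P = b + 2y√(1+z²) = 5.85 + 2×2.05×2.786 = 17.27 m. Hydraulic radius R = A/P = 22.92/17.27 = 1.327 m. Q_A = (1/0.013)·22.92·1.327^(2/3)·√0.00027 = 34.98 m³/s.
Channel B: With bottom width b = 5.91 m and side slope z = 3: A = (b + zy)y = (5.91 + 3×3.48)×3.48 = 56.9 m²; P = b + 2y√(1+z²) = 5.91 + 2×3.48×3.162 = 27.92 m. Hydraulic radius R = A/P = 56.9/27.92 = 2.038 m. Q_B = (1/0.013)·56.9·2.038^(2/3)·√0.00027 = 115.6 m³/s.
The larger discharge is 115.6 m³/s and the smaller is 34.98 m³/s; the ratio is 3.3.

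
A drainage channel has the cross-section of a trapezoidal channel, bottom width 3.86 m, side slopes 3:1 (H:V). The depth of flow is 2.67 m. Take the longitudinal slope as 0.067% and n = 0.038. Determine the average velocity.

V = 0.904 m/s

With bottom width b = 3.86 m and side slope z = 3: A = (b + zy)y = (3.86 + 3×2.67)×2.67 = 31.69 m²; P = b + 2y√(1+z²) = 3.86 + 2×2.67×3.162 = 20.75 m.
Hydraulic radius R = A/P = 31.69/20.75 = 1.528 m.
From Manning's equation, V = (1/n) R^(2/3) S^(1/2) = (1/0.038) × 1.528^(2/3) × 0.00067^(1/2) = 0.904 m/s.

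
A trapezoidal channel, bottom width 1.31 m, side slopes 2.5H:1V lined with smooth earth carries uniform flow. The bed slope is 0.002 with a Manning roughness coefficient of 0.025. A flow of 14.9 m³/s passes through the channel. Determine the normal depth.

Manning's equation rearranged: A R^(2/3) = nQ / (1·√S) = 0.025 × 14.9 / (√0.002) = 8.329.
At y = 1.94 m: A R^(2/3) = 12.08 — over.
At y = 1.32 m: A R^(2/3) = 4.901 — short.
At y = 1.66 m: A R^(2/3) = 8.35 — ≈ 8.329.

y_n = 1.66 m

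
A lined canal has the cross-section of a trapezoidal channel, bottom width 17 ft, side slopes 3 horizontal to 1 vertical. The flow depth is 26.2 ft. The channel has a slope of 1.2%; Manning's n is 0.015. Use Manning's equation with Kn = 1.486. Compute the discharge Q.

Q = 156000 ft³/s

With bottom width b = 17 ft and side slope z = 3: A = (b + zy)y = (17 + 3×26.2)×26.2 = 2505 ft²; P = b + 2y√(1+z²) = 17 + 2×26.2×3.162 = 182.7 ft.
Hydraulic radius R = A/P = 2505/182.7 = 13.71 ft.
Manning's equation: Q = (1.486/n) A R^(2/3) S^(1/2) = (1.486/0.015) × 2505 × 13.71^(2/3) × 0.012^(1/2) = 156000 ft³/s.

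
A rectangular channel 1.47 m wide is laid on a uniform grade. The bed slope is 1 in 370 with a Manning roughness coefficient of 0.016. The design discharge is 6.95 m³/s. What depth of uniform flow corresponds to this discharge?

Manning's equation rearranged: A R^(2/3) = nQ / (1·√S) = 0.016 × 6.95 / (√0.002703) = 2.139.
Try y = 2.36 m: A R^(2/3) = 2.358 — too large.
Try y = 1.71 m: A R^(2/3) = 1.613 — too small.
Try y = 2.17 m: A R^(2/3) = 2.139 — ≈ 2.139.

y_n = 2.17 m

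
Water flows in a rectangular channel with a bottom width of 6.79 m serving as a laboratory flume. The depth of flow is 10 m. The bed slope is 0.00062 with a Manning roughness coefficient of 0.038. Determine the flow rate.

Q = 82.7 m³/s

Flow area A = b·y = 6.79 × 10 = 67.9 m². Wetted perimeter P = b + 2y = 6.79 + 2×10 = 26.79 m.
Hydraulic radius R = A/P = 67.9/26.79 = 2.535 m.
Manning's equation: Q = (1/n) A R^(2/3) S^(1/2) = (1/0.038) × 67.9 × 2.535^(2/3) × 0.00062^(1/2) = 82.7 m³/s.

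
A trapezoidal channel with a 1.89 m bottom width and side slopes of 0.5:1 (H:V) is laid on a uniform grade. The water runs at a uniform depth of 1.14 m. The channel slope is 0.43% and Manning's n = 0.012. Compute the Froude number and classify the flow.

With bottom width b = 1.89 m and side slope z = 0.5: A = (b + zy)y = (1.89 + 0.5×1.14)×1.14 = 2.804 m²; P = b + 2y√(1+z²) = 1.89 + 2×1.14×1.118 = 4.439 m.
Hydraulic radius R = A/P = 2.804/4.439 = 0.6317 m.
V = (1/n) R^(2/3) √S = (1/0.012) × 0.6317^(2/3) × √0.0043 = 4.023 m/s. Hydraulic depth D_h = A/T = 2.804/3.03 = 0.9255 m.
Froude number Fr = V/√(g·D_h) = 4.023/√(9.81×0.9255) = 1.34, which is greater than 1, so the flow is supercritical.

supercritical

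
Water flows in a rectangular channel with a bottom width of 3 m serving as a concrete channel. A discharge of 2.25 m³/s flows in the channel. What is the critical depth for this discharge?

y_c = 0.386 m

For a rectangular channel, critical depth y_c = (q²/g)^(1/3) where q = Q/b = 2.25/3 = 0.75 m²/s.
So y_c = (0.75²/9.81)^(1/3) = 0.386 m.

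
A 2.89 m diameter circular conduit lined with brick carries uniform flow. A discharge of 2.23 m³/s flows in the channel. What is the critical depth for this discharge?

At critical depth, Q² T / (g A³) = 1, i.e. A³/T = Q²/g = 2.23²/9.81 = 0.5069.
Trying y = 0.727 m: A³/T = 0.8633 — high.
Trying y = 0.634 m: A³/T = 0.506 — ≈ 0.5069.

y_c = 0.634 m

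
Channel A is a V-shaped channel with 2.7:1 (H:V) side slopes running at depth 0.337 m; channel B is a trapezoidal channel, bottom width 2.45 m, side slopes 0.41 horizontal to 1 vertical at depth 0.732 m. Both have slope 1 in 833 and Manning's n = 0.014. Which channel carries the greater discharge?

Channel A: For a triangular section with side slope z = 2.7: A = zy² = 2.7×0.337² = 0.3066 m²; P = 2y√(1+z²) = 2×0.337×2.879 = 1.941 m. Hydraulic radius R = A/P = 0.3066/1.941 = 0.158 m. Q_A = (1/0.014)·0.3066·0.158^(2/3)·√0.0012 = 0.2218 m³/s.
Channel B: With bottom width b = 2.45 m and side slope z = 0.41: A = (b + zy)y = (2.45 + 0.41×0.732)×0.732 = 2.013 m²; P = b + 2y√(1+z²) = 2.45 + 2×0.732×1.081 = 4.032 m. Hydraulic radius R = A/P = 2.013/4.032 = 0.4992 m. Q_B = (1/0.014)·2.013·0.4992^(2/3)·√0.0012 = 3.135 m³/s.
Q_A = 0.2218 m³/s vs Q_B = 3.135 m³/s, so channel B carries more.

channel B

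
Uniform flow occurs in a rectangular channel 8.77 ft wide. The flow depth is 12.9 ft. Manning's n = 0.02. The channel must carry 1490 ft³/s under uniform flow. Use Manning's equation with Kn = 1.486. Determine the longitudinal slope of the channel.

Flow area A = b·y = 8.77 × 12.9 = 113.1 ft². Wetted perimeter P = b + 2y = 8.77 + 2×12.9 = 34.57 ft.
Hydraulic radius R = A/P = 113.1/34.57 = 3.273 ft.
From Manning's equation, S = [nQ / (1.486 A R^(2/3))]² = [0.02 × 1490 / (1.486 × 113.1 × 3.273^(2/3))]² = 0.00647.

S = 0.00647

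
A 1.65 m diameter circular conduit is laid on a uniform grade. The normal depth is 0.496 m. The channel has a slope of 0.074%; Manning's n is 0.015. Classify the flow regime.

subcritical

For a circular section of diameter D = 1.65 m at depth y = 0.496 m, the central angle is θ = 2 arccos(1 − 2y/D) = 2.321 rad. Then A = (D²/8)(θ − sin θ) = 0.541 m² and P = Dθ/2 = 1.915 m.
Hydraulic radius R = A/P = 0.541/1.915 = 0.2825 m.
V = (1/n) R^(2/3) √S = (1/0.015) × 0.2825^(2/3) × √0.00074 = 0.7808 m/s. Hydraulic depth D_h = A/T = 0.541/1.513 = 0.3576 m.
Froude number Fr = V/√(g·D_h) = 0.7808/√(9.81×0.3576) = 0.417, which is less than 1, so the flow is subcritical.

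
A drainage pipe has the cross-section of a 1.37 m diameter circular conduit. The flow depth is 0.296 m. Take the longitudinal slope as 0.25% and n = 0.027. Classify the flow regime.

For a circular section of diameter D = 1.37 m at depth y = 0.296 m, the central angle is θ = 2 arccos(1 − 2y/D) = 1.934 rad. Then A = (D²/8)(θ − sin θ) = 0.2343 m² and P = Dθ/2 = 1.325 m.
Hydraulic radius R = A/P = 0.2343/1.325 = 0.1769 m.
V = (1/n) R^(2/3) √S = (1/0.027) × 0.1769^(2/3) × √0.0025 = 0.5836 m/s. Hydraulic depth D_h = A/T = 0.2343/1.128 = 0.2078 m.
Froude number Fr = V/√(g·D_h) = 0.5836/√(9.81×0.2078) = 0.409, which is less than 1, so the flow is subcritical.

subcritical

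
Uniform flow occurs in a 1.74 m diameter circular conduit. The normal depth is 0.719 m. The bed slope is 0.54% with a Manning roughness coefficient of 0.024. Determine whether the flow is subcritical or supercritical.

subcritical

For a circular section of diameter D = 1.74 m at depth y = 0.719 m, the central angle is θ = 2 arccos(1 − 2y/D) = 2.793 rad. Then A = (D²/8)(θ − sin θ) = 0.9275 m² and P = Dθ/2 = 2.43 m.
Hydraulic radius R = A/P = 0.9275/2.43 = 0.3818 m.
V = (1/n) R^(2/3) √S = (1/0.024) × 0.3818^(2/3) × √0.0054 = 1.611 m/s. Hydraulic depth D_h = A/T = 0.9275/1.714 = 0.5413 m.
Froude number Fr = V/√(g·D_h) = 1.611/√(9.81×0.5413) = 0.699, which is less than 1, so the flow is subcritical.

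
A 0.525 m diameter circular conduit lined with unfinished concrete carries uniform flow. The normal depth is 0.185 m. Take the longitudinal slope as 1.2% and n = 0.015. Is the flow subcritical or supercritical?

supercritical

For a circular section of diameter D = 0.525 m at depth y = 0.185 m, the central angle is θ = 2 arccos(1 − 2y/D) = 2.542 rad. Then A = (D²/8)(θ − sin θ) = 0.06815 m² and P = Dθ/2 = 0.6673 m.
Hydraulic radius R = A/P = 0.06815/0.6673 = 0.1021 m.
V = (1/n) R^(2/3) √S = (1/0.015) × 0.1021^(2/3) × √0.012 = 1.596 m/s. Hydraulic depth D_h = A/T = 0.06815/0.5016 = 0.1359 m.
Froude number Fr = V/√(g·D_h) = 1.596/√(9.81×0.1359) = 1.38, which is greater than 1, so the flow is supercritical.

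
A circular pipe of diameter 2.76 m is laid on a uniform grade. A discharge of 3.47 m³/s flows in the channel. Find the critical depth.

At critical depth, Q² T / (g A³) = 1, i.e. A³/T = Q²/g = 3.47²/9.81 = 1.227.
At y = 0.618 m: A³/T = 0.4355 — low.
At y = 0.959 m: A³/T = 2.4 — high.
At y = 0.806 m: A³/T = 1.225 — close enough.

y_c = 0.806 m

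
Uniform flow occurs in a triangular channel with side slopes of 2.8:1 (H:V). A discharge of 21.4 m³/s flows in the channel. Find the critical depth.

y_c = 1.64 m

At critical depth, Q² T / (g A³) = 1, i.e. A³/T = Q²/g = 21.4²/9.81 = 46.68.
Try y = 2.03 m: A³/T = 135.1 — too large.
Try y = 1.28 m: A³/T = 13.47 — too small.
Try y = 1.64 m: A³/T = 46.51 — matches.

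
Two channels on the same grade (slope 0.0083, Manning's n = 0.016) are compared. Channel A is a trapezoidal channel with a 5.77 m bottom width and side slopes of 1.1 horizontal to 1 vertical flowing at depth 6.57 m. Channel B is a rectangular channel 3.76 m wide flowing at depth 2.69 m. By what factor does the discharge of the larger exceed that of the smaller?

Channel A: With bottom width b = 5.77 m and side slope z = 1.1: A = (b + zy)y = (5.77 + 1.1×6.57)×6.57 = 85.39 m²; P = b + 2y√(1+z²) = 5.77 + 2×6.57×1.487 = 25.3 m. Hydraulic radius R = A/P = 85.39/25.3 = 3.375 m. Q_A = (1/0.016)·85.39·3.375^(2/3)·√0.0083 = 1094 m³/s.
Channel B: Flow area A = b·y = 3.76 × 2.69 = 10.11 m². Wetted perimeter P = b + 2y = 3.76 + 2×2.69 = 9.14 m. Hydraulic radius R = A/P = 10.11/9.14 = 1.107 m. Q_B = (1/0.016)·10.11·1.107^(2/3)·√0.0083 = 61.62 m³/s.
The larger discharge is 1094 m³/s and the smaller is 61.62 m³/s; the ratio is 17.8.

17.8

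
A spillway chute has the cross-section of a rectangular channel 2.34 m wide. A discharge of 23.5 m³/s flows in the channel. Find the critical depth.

y_c = 2.17 m

For a rectangular channel, critical depth y_c = (q²/g)^(1/3) where q = Q/b = 23.5/2.34 = 10.04 m²/s.
So y_c = (10.04²/9.81)^(1/3) = 2.17 m.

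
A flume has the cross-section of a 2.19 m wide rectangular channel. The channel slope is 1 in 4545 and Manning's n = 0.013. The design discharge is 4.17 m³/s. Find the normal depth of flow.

y_n = 2.08 m

Manning's equation rearranged: A R^(2/3) = nQ / (1·√S) = 0.013 × 4.17 / (√0.00022) = 3.655.
Try y = 2.39 m: A R^(2/3) = 4.324 — too large.
Try y = 2.08 m: A R^(2/3) = 3.65 — matches.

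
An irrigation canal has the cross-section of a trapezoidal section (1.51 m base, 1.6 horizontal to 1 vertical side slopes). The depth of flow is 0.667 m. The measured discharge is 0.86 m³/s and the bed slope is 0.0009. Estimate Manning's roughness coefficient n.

n = 0.034

With bottom width b = 1.51 m and side slope z = 1.6: A = (b + zy)y = (1.51 + 1.6×0.667)×0.667 = 1.719 m²; P = b + 2y√(1+z²) = 1.51 + 2×0.667×1.887 = 4.027 m.
Hydraulic radius R = A/P = 1.719/4.027 = 0.4269 m.
Rearranging Manning's equation: n = (1/Q) A R^(2/3) S^(1/2) = (1/0.86) × 1.719 × 0.4269^(2/3) × √0.0009 = 0.034.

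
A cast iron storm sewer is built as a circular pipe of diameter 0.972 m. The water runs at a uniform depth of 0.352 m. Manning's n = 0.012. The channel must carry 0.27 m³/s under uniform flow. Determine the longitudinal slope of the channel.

For a circular section of diameter D = 0.972 m at depth y = 0.352 m, the central angle is θ = 2 arccos(1 − 2y/D) = 2.583 rad. Then A = (D²/8)(θ − sin θ) = 0.2424 m² and P = Dθ/2 = 1.255 m.
Hydraulic radius R = A/P = 0.2424/1.255 = 0.1931 m.
From Manning's equation, S = [nQ / (1 A R^(2/3))]² = [0.012 × 0.27 / (1 × 0.2424 × 0.1931^(2/3))]² = 0.0016.

S = 0.0016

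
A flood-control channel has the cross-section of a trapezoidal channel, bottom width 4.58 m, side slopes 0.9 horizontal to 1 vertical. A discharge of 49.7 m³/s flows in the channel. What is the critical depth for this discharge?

y_c = 1.99 m

At critical depth, Q² T / (g A³) = 1, i.e. A³/T = Q²/g = 49.7²/9.81 = 251.8.
Trying y = 2.39 m: A³/T = 468.7 — high.
Trying y = 1.4 m: A³/T = 76.98 — low.
Trying y = 1.99 m: A³/T = 249.7 — ≈ 251.8.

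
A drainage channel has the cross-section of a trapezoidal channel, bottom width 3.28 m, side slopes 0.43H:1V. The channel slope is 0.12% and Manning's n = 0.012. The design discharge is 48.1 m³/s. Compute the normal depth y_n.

y_n = 2.95 m

Manning's equation rearranged: A R^(2/3) = nQ / (1·√S) = 0.012 × 48.1 / (√0.0012) = 16.66.
Trying y = 2.53 m: A R^(2/3) = 12.87 — too small.
Trying y = 3.26 m: A R^(2/3) = 19.74 — too large.
Trying y = 2.95 m: A R^(2/3) = 16.66 — matches.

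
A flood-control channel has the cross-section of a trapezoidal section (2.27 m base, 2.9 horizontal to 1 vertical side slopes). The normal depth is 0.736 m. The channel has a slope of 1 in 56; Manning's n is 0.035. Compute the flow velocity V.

V = 2.33 m/s

With bottom width b = 2.27 m and side slope z = 2.9: A = (b + zy)y = (2.27 + 2.9×0.736)×0.736 = 3.242 m²; P = b + 2y√(1+z²) = 2.27 + 2×0.736×3.068 = 6.785 m.
Hydraulic radius R = A/P = 3.242/6.785 = 0.4777 m.
From Manning's equation, V = (1/n) R^(2/3) S^(1/2) = (1/0.035) × 0.4777^(2/3) × 0.01786^(1/2) = 2.33 m/s.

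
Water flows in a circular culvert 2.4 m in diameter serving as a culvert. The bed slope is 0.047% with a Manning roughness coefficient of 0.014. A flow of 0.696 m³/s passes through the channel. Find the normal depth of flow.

y_n = 0.606 m

Manning's equation rearranged: A R^(2/3) = nQ / (1·√S) = 0.014 × 0.696 / (√0.00047) = 0.4495.
Try y = 0.703 m: A R^(2/3) = 0.6017 — too large.
Try y = 0.427 m: A R^(2/3) = 0.2221 — too small.
Try y = 0.606 m: A R^(2/3) = 0.4496 — close enough.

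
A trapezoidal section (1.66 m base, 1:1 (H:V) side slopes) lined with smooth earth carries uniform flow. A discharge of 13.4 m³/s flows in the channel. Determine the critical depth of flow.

y_c = 1.41 m

At critical depth, Q² T / (g A³) = 1, i.e. A³/T = Q²/g = 13.4²/9.81 = 18.3.
Try y = 1.65 m: A³/T = 32.84 — high.
Try y = 1.41 m: A³/T = 18.1 — close enough.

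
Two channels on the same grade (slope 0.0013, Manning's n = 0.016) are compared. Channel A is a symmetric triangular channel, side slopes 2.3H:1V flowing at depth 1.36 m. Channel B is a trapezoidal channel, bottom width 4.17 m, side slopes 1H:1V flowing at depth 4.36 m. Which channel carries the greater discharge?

Channel A: For a triangular section with side slope z = 2.3: A = zy² = 2.3×1.36² = 4.254 m²; P = 2y√(1+z²) = 2×1.36×2.508 = 6.822 m. Hydraulic radius R = A/P = 4.254/6.822 = 0.6236 m. Q_A = (1/0.016)·4.254·0.6236^(2/3)·√0.0013 = 6.997 m³/s.
Channel B: With bottom width b = 4.17 m and side slope z = 1: A = (b + zy)y = (4.17 + 1×4.36)×4.36 = 37.19 m²; P = b + 2y√(1+z²) = 4.17 + 2×4.36×1.414 = 16.5 m. Hydraulic radius R = A/P = 37.19/16.5 = 2.254 m. Q_B = (1/0.016)·37.19·2.254^(2/3)·√0.0013 = 144.1 m³/s.
Q_A = 6.997 m³/s vs Q_B = 144.1 m³/s, so channel B carries more.

channel B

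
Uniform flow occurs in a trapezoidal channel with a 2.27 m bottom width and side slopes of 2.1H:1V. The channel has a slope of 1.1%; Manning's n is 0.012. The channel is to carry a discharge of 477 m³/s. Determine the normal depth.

y_n = 3.63 m

Manning's equation rearranged: A R^(2/3) = nQ / (1·√S) = 0.012 × 477 / (√0.011) = 54.58.
Trying y = 4.64 m: A R^(2/3) = 98.17 — high.
Trying y = 2.94 m: A R^(2/3) = 33.35 — low.
Trying y = 3.63 m: A R^(2/3) = 54.6 — matches.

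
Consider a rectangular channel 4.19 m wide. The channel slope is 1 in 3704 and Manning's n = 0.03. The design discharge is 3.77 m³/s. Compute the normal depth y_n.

Manning's equation rearranged: A R^(2/3) = nQ / (1·√S) = 0.03 × 3.77 / (√0.00027) = 6.883.
Try y = 1.3 m: A R^(2/3) = 4.703 — short.
Try y = 1.71 m: A R^(2/3) = 6.883 — matches.

y_n = 1.71 m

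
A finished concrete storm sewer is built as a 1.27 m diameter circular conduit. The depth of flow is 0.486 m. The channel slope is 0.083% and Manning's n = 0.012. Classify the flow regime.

subcritical

For a circular section of diameter D = 1.27 m at depth y = 0.486 m, the central angle is θ = 2 arccos(1 − 2y/D) = 2.668 rad. Then A = (D²/8)(θ − sin θ) = 0.4459 m² and P = Dθ/2 = 1.694 m.
Hydraulic radius R = A/P = 0.4459/1.694 = 0.2632 m.
V = (1/n) R^(2/3) √S = (1/0.012) × 0.2632^(2/3) × √0.00083 = 0.986 m/s. Hydraulic depth D_h = A/T = 0.4459/1.235 = 0.3612 m.
Froude number Fr = V/√(g·D_h) = 0.986/√(9.81×0.3612) = 0.524, which is less than 1, so the flow is subcritical.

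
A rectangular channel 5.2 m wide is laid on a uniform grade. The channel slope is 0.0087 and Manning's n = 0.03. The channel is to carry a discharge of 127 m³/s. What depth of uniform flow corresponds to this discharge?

Manning's equation rearranged: A R^(2/3) = nQ / (1·√S) = 0.03 × 127 / (√0.0087) = 40.85.
Try y = 4.15 m: A R^(2/3) = 29.5 — low.
Try y = 5.4 m: A R^(2/3) = 40.86 — matches.

y_n = 5.4 m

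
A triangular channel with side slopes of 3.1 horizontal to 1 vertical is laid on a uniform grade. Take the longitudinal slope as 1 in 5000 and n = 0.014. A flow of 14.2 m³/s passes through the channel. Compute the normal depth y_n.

Manning's equation rearranged: A R^(2/3) = nQ / (1·√S) = 0.014 × 14.2 / (√0.0002) = 14.06.
Try y = 2.3 m: A R^(2/3) = 17.42 — too large.
Try y = 1.5 m: A R^(2/3) = 5.571 — too small.
Try y = 2.12 m: A R^(2/3) = 14.01 — ≈ 14.06.

y_n = 2.12 m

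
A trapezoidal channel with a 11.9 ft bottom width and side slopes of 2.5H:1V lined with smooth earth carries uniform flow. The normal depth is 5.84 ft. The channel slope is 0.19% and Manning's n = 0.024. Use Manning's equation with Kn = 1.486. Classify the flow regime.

With bottom width b = 11.9 ft and side slope z = 2.5: A = (b + zy)y = (11.9 + 2.5×5.84)×5.84 = 154.8 ft²; P = b + 2y√(1+z²) = 11.9 + 2×5.84×2.693 = 43.35 ft.
Hydraulic radius R = A/P = 154.8/43.35 = 3.57 ft.
V = (1.486/n) R^(2/3) √S = (1.486/0.024) × 3.57^(2/3) × √0.0019 = 6.304 ft/s. Hydraulic depth D_h = A/T = 154.8/41.1 = 3.765 ft.
Froude number Fr = V/√(g·D_h) = 6.304/√(32.2×3.765) = 0.573, which is less than 1, so the flow is subcritical.

subcritical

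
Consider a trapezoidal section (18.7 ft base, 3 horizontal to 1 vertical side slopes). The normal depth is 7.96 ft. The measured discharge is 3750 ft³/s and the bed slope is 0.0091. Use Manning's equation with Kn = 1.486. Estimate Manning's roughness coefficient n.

With bottom width b = 18.7 ft and side slope z = 3: A = (b + zy)y = (18.7 + 3×7.96)×7.96 = 338.9 ft²; P = b + 2y√(1+z²) = 18.7 + 2×7.96×3.162 = 69.04 ft.
Hydraulic radius R = A/P = 338.9/69.04 = 4.909 ft.
Rearranging Manning's equation: n = (1.486/Q) A R^(2/3) S^(1/2) = (1.486/3750) × 338.9 × 4.909^(2/3) × √0.0091 = 0.037.

n = 0.037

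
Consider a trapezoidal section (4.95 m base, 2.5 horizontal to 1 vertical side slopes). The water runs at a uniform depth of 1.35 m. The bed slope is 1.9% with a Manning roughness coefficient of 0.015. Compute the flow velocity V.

V = 8.69 m/s

With bottom width b = 4.95 m and side slope z = 2.5: A = (b + zy)y = (4.95 + 2.5×1.35)×1.35 = 11.24 m²; P = b + 2y√(1+z²) = 4.95 + 2×1.35×2.693 = 12.22 m.
Hydraulic radius R = A/P = 11.24/12.22 = 0.9197 m.
From Manning's equation, V = (1/n) R^(2/3) S^(1/2) = (1/0.015) × 0.9197^(2/3) × 0.019^(1/2) = 8.69 m/s.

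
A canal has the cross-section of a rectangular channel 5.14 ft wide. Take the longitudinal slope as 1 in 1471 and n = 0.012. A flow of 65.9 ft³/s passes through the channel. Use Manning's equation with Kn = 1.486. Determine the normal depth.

Manning's equation rearranged: A R^(2/3) = nQ / (1.486·√S) = 0.012 × 65.9 / (1.486 × √0.0006798) = 20.41.
Try y = 2.5 ft: A R^(2/3) = 15.05 — low.
Try y = 3.15 ft: A R^(2/3) = 20.41 — ≈ 20.41.

y_n = 3.15 ft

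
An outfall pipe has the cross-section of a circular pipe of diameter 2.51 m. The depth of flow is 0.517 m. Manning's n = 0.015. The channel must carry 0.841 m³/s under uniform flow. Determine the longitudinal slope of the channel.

S = 0.0014

For a circular section of diameter D = 2.51 m at depth y = 0.517 m, the central angle is θ = 2 arccos(1 − 2y/D) = 1.884 rad. Then A = (D²/8)(θ − sin θ) = 0.7348 m² and P = Dθ/2 = 2.365 m.
Hydraulic radius R = A/P = 0.7348/2.365 = 0.3107 m.
From Manning's equation, S = [nQ / (1 A R^(2/3))]² = [0.015 × 0.841 / (1 × 0.7348 × 0.3107^(2/3))]² = 0.0014.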